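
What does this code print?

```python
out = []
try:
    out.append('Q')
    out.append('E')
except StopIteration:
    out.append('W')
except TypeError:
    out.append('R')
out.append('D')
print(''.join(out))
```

Execution trace: 'Q' (try body) → 'E' (try body, no exception) → 'D' (after the try/except). Output: QED

Answer: QED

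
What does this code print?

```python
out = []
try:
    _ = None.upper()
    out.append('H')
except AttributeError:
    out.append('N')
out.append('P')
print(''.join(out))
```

Execution trace: 'N' (except AttributeError) → 'P' (after the try/except). Output: NP

Answer: NP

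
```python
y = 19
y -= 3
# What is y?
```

Trace:
`y = 19` → y = 19
`y -= 3` → y = 16
So y = 16

Answer: 16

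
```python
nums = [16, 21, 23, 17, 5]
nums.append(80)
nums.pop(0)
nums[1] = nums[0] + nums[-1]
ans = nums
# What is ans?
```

Trace:
`nums = [16, 21, 23, 17, 5]` → nums = [16, 21, 23, 17, 5]
`nums.append(80)` → nums = [16, 21, 23, 17, 5, 80]
`nums.pop(0)` → nums = [21, 23, 17, 5, 80]
`nums[1] = nums[0] + nums[-1]` → nums = [21, 101, 17, 5, 80]
`ans = nums` → ans = [21, 101, 17, 5, 80]
So ans = [21, 101, 17, 5, 80]

Answer: [21, 101, 17, 5, 80]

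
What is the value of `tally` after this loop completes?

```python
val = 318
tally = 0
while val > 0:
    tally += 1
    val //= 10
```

Count digits by repeated division by 10
`tally` takes the values: 0 → 1 → 2 → 3

Answer: 3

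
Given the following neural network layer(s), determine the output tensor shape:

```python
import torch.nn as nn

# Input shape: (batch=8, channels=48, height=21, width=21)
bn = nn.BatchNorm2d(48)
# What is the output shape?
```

Input: (8, 48, 21, 21) -> Output: (8, 48, 21, 21)

Answer: (8, 48, 21, 21)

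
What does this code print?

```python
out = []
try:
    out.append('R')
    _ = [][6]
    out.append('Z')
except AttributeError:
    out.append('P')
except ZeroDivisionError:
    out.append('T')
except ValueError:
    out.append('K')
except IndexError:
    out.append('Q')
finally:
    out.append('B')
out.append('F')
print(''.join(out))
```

Execution trace: 'R' (try body) → 'Q' (except IndexError) → 'B' (finally) → 'F' (after the try/except). Output: RQBF

Answer: RQBF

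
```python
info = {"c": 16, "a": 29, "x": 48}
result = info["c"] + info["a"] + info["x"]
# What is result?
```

Trace:
`info = {"c": 16, "a": 29, "x": 48}` → info = {'c': 16, 'a': 29, 'x': 48}
`result = info["c"] + info["a"] + info["x"]` → result = 93
So result = 93

Answer: 93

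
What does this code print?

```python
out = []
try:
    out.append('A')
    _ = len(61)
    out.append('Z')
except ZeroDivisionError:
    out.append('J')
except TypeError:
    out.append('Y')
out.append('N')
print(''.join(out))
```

Execution trace: 'A' (try body) → 'Y' (except TypeError) → 'N' (after the try/except). Output: AYN

Answer: AYN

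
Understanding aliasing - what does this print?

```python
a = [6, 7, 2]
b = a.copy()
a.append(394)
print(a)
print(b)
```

Key concept: list.copy() creates independent copy.
Step by step:
`a = [6, 7, 2]` → a = [6, 7, 2]
`b = a.copy()` → b = [6, 7, 2]
`a.append(394)` → a = [6, 7, 2, 394]
`print(a)` → prints [6, 7, 2, 394]
`print(b)` → prints [6, 7, 2]

Answer:
[6, 7, 2, 394]
[6, 7, 2]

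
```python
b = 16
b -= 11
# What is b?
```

Trace:
`b = 16` → b = 16
`b -= 11` → b = 5
So b = 5

Answer: 5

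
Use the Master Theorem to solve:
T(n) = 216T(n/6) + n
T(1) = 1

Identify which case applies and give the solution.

a=216, b=6, f(n)=n. log_6(216) = 3. Since c=1 < 3, Case 1 applies: T(n) = Θ(n^log_b(a)) = O(n^3).

Answer: O(n^3) - Case 1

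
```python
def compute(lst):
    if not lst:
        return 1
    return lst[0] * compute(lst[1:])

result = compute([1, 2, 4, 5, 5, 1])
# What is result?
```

Product over [1, 2, 4, 5, 5, 1] = 1 * 2 * 4 * 5 * 5 * 1 = 200

Answer: 200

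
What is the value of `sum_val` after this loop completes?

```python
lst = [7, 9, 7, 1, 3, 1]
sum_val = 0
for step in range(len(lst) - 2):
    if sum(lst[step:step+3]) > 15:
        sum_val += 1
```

Count windows with sum > 15
`sum_val` takes the values: 0 → 1 → 2

Answer: 2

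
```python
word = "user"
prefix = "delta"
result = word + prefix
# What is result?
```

Trace:
`word = "user"` → word = 'user'
`prefix = "delta"` → prefix = 'delta'
`result = word + prefix` → result = 'userdelta'
So result = 'userdelta'

Answer: 'userdelta'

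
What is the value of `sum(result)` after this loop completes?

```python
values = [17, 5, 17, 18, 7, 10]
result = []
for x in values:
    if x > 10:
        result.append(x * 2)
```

Sum of doubled values > 10
`result` takes the values: [] → [34] → [34, 34] → [34, 34, 36]
So `sum(result)` = 104

Answer: 104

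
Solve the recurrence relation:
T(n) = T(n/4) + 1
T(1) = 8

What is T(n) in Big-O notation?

Each step divides n by 4 and adds 1. After log_4(n) steps we reach T(1)=8. So T(n) = 1·log_4(n) + 8 = O(log n).

Answer: O(log n)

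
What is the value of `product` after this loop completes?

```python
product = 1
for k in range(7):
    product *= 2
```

2^7 = 128
`product` takes the values: 1 → 2 → 4 → 8 → 16 → 32 → 64 → 128

Answer: 128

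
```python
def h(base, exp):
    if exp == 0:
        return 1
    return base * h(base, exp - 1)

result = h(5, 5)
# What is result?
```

h(5, 5) = 5 * 5 * 5 * 5 * 5 = 3125

Answer: 3125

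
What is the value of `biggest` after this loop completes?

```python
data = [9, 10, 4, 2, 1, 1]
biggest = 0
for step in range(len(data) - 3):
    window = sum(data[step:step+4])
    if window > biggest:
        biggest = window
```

Max sum of 4-element window in [9, 10, 4, 2, 1, 1]
`biggest` takes the values: 0 → 25

Answer: 25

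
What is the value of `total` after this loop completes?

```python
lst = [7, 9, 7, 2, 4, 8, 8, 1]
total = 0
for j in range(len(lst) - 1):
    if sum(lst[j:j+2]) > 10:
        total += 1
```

Count windows with sum > 10
`total` takes the values: 0 → 1 → 2 → 3 → 4

Answer: 4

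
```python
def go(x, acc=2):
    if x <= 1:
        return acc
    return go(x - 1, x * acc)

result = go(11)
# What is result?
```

Accumulator trace (n, acc): (11, 2) -> (10, 22) -> (9, 220) -> (8, 1980) -> (7, 15840) -> (6, 110880) -> (5, 665280) -> (4, 3326400) -> (3, 13305600) -> (2, 39916800) -> (1, 79833600) -> return 79833600

Answer: 79833600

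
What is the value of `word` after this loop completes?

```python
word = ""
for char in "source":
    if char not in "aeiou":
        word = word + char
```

Remove vowels from 'source'
`word` takes the values: "" → "s" → "sr" → "src"

Answer: "src"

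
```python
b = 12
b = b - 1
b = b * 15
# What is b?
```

Trace:
`b = 12` → b = 12
`b = b - 1` → b = 11
`b = b * 15` → b = 165
So b = 165

Answer: 165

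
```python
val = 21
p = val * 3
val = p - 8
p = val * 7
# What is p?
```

Trace:
`val = 21` → val = 21
`p = val * 3` → p = 63
`val = p - 8` → val = 55
`p = val * 7` → p = 385
So p = 385

Answer: 385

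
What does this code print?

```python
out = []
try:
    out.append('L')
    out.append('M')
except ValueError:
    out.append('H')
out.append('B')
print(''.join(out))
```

Execution trace: 'L' (try body) → 'M' (try body, no exception) → 'B' (after the try/except). Output: LMB

Answer: LMB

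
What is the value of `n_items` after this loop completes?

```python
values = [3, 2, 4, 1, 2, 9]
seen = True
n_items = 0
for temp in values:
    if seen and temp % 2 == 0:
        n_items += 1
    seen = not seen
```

Count even values at even positions
`n_items` takes the values: 0 → 1 → 2

Answer: 2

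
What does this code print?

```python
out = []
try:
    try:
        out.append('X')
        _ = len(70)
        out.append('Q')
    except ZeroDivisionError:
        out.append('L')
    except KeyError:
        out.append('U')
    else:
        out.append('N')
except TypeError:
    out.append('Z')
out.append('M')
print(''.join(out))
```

Execution trace: 'X' (inner try body) → 'Z' (outer except TypeError) → 'M' (after the try/except). Output: XZM

Answer: XZM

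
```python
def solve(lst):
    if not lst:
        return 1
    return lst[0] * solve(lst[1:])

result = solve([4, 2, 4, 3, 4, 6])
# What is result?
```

Product over [4, 2, 4, 3, 4, 6] = 4 * 2 * 4 * 3 * 4 * 6 = 2304

Answer: 2304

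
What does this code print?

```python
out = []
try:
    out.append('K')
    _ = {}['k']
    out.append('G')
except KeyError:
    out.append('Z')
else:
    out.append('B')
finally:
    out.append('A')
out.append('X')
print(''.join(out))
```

Execution trace: 'K' (try body) → 'Z' (except KeyError) → 'A' (finally) → 'X' (after the try/except). Output: KZAX

Answer: KZAX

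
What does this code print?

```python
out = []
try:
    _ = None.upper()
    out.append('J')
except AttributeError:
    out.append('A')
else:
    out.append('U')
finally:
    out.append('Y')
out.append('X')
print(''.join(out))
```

Execution trace: 'A' (except AttributeError) → 'Y' (finally) → 'X' (after the try/except). Output: AYX

Answer: AYX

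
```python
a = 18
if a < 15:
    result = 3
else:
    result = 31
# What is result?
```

Trace:
`a = 18` → a = 18
`if a < 15: ...` → a < 15 is False, take else branch → result = 31
So result = 31

Answer: 31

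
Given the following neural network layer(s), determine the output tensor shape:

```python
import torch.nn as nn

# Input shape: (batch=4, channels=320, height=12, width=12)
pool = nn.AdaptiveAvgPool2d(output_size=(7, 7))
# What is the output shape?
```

Input: (4, 320, 12, 12) -> Output: (4, 320, 7, 7)

Answer: (4, 320, 7, 7)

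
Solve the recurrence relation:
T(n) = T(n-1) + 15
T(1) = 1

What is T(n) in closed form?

Unrolling: T(n) = T(1) + 15·(n-1) = 1 + 15(n-1) = 15n - 14.

Answer: T(n) = 15n - 14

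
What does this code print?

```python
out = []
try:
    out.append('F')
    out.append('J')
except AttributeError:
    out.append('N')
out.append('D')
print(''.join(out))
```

Execution trace: 'F' (try body) → 'J' (try body, no exception) → 'D' (after the try/except). Output: FJD

Answer: FJD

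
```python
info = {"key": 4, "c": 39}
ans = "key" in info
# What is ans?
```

Trace:
`info = {"key": 4, "c": 39}` → info = {'key': 4, 'c': 39}
`ans = "key" in info` → ans = True
So ans = True

Answer: True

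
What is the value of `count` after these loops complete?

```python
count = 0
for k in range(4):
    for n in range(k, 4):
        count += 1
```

Upper triangle: 4 + 3 + ... + 1
`count` takes the values: 0 → 1 → 2 → 3 → 4 → 5 → 6 → 7 → 8 → 9 → 10

Answer: 10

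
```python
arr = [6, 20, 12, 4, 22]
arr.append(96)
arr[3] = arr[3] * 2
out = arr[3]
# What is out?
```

Trace:
`arr = [6, 20, 12, 4, 22]` → arr = [6, 20, 12, 4, 22]
`arr.append(96)` → arr = [6, 20, 12, 4, 22, 96]
`arr[3] = arr[3] * 2` → arr = [6, 20, 12, 8, 22, 96]
`out = arr[3]` → out = 8
So out = 8

Answer: 8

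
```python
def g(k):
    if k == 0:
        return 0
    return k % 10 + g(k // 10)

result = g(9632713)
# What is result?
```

Sum of digits of 9632713: 3 + 1 + 7 + 2 + 3 + 6 + 9 = 31

Answer: 31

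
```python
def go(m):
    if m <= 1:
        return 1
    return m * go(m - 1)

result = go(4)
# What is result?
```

go(4) = 4 * 3 * 2 * 1 = 24

Answer: 24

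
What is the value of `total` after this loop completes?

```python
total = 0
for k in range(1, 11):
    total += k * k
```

Sum of squares 1² to 10² = 385
`total` takes the values: 0 → 1 → 5 → 14 → 30 → 55 → 91 → 140 → 204 → 285 → 385

Answer: 385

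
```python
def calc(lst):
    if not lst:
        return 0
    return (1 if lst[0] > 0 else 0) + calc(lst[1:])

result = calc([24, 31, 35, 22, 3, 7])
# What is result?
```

Count of positive elements in [24, 31, 35, 22, 3, 7] = 6

Answer: 6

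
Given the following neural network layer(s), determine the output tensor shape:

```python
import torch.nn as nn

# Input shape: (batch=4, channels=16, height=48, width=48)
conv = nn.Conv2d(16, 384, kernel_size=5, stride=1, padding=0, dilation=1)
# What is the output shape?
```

Input: (4, 16, 48, 48) -> Output: (4, 384, 44, 44)

Answer: (4, 384, 44, 44)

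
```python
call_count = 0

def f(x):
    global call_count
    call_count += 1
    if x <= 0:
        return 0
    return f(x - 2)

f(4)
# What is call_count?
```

Linear recursion stepping by 2: 3 calls from x=4 down to ≤0.

Answer: 3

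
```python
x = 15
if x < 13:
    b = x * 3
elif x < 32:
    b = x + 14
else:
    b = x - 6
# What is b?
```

Trace:
`x = 15` → x = 15
`if x < 13: ...` → x < 13 is False, x < 32 is True → b = 29
So b = 29

Answer: 29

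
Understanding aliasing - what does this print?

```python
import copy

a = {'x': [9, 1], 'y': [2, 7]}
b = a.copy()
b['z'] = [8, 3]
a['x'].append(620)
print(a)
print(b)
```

Key concept: shallow copy of dict with mutable values.
Step by step:
`a = {'x': [9, 1], 'y': [2, 7]}` → a = {'x': [9, 1], 'y': [2, 7]}
`b = a.copy()` → b = {'x': [9, 1], 'y': [2, 7]}
`b['z'] = [8, 3]` → b = {'x': [9, 1], 'y': [2, 7], 'z': [8, 3]}
`a['x'].append(620)` → a = {'x': [9, 1, 620], 'y': [2, 7]}; b = {'x': [9, 1, 620], 'y': [2, 7], 'z': [8, 3]}
`print(a)` → prints {'x': [9, 1, 620], 'y': [2, 7]}
`print(b)` → prints {'x': [9, 1, 620], 'y': [2, 7], 'z': [8, 3]}

Answer:
{'x': [9, 1, 620], 'y': [2, 7]}
{'x': [9, 1, 620], 'y': [2, 7], 'z': [8, 3]}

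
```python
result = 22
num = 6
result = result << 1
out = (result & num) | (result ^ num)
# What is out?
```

Trace:
`result = 22` → result = 22
`num = 6` → num = 6
`result = result << 1` → result = 44
`out = (result & num) | (result ^ num)` → out = 46
So out = 46

Answer: 46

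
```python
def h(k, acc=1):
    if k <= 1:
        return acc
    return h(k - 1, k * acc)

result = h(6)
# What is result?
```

Accumulator trace (n, acc): (6, 1) -> (5, 6) -> (4, 30) -> (3, 120) -> (2, 360) -> (1, 720) -> return 720

Answer: 720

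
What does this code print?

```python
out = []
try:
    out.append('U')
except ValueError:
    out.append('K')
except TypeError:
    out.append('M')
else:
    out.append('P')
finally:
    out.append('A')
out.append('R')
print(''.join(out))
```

Execution trace: 'U' (try body, no exception) → 'P' (else) → 'A' (finally) → 'R' (after the try/except). Output: UPAR

Answer: UPAR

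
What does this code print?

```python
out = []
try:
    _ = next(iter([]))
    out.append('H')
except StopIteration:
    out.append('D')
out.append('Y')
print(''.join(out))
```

Execution trace: 'D' (except StopIteration) → 'Y' (after the try/except). Output: DY

Answer: DY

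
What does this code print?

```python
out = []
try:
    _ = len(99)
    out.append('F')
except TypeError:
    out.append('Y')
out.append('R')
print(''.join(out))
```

Execution trace: 'Y' (except TypeError) → 'R' (after the try/except). Output: YR

Answer: YR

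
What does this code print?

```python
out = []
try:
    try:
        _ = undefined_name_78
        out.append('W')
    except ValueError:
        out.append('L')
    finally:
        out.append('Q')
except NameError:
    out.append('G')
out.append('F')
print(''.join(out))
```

Execution trace: 'Q' (finally) → 'G' (outer except NameError) → 'F' (after the try/except). Output: QGF

Answer: QGF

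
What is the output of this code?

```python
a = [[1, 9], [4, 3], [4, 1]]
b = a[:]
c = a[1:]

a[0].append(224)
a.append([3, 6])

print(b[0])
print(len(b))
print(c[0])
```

Key concept: slice with nested mutation.
Step by step:
`a = [[1, 9], [4, 3], [4, 1]]` → a = [[1, 9], [4, 3], [4, 1]]
`b = a[:]` → b = [[1, 9], [4, 3], [4, 1]]
`c = a[1:]` → c = [[4, 3], [4, 1]]
`a[0].append(224)` → a = [[1, 9, 224], [4, 3], [4, 1]]; b = [[1, 9, 224], [4, 3], [4, 1]]
`a.append([3, 6])` → a = [[1, 9, 224], [4, 3], [4, 1], [3, 6]]
`print(b[0])` → prints [1, 9, 224]
`print(len(b))` → prints 3
`print(c[0])` → prints [4, 3]

Answer:
[1, 9, 224]
3
[4, 3]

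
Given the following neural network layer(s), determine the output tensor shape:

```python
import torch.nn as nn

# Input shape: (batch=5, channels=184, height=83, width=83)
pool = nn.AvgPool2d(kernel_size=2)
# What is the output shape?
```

Input: (5, 184, 83, 83) -> Output: (5, 184, 41, 41)

Answer: (5, 184, 41, 41)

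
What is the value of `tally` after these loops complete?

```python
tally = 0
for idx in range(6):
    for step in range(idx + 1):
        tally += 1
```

Triangle: 1 + 2 + ... + 6
`tally` takes the values: 0 → 1 → 2 → 3 → 4 → 5 → 6 → 7 → 8 → 9 → 10 → 11 → 12 → 13 → 14 → 15 → 16 → 17 → 18 → 19 → 20 → 21

Answer: 21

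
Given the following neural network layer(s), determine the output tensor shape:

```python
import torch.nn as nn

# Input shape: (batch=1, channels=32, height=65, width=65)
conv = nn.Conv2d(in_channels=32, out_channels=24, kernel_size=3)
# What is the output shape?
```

Input: (1, 32, 65, 65) -> Output: (1, 24, 63, 63)

Answer: (1, 24, 63, 63)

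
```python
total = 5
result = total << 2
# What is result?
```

Trace:
`total = 5` → total = 5
`result = total << 2` → result = 20
So result = 20

Answer: 20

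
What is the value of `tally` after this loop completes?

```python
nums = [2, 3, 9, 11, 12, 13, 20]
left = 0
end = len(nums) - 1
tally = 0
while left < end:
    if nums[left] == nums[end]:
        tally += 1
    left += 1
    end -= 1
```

Count matching pairs from ends
`tally` takes the values: 0

Answer: 0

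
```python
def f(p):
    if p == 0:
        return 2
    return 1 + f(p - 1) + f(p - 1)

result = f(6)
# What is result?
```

f(p) = 1 + 2·f(p-1), f(0)=2. Closed form: (2+1)·2^6 - 1 = 191.

Answer: 191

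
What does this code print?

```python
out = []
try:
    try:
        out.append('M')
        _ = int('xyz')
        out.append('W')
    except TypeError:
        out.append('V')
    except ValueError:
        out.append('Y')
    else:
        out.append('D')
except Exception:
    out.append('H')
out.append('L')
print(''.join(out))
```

Execution trace: 'M' (inner try body) → 'Y' (inner except ValueError) → 'L' (after the try/except). Output: MYL

Answer: MYL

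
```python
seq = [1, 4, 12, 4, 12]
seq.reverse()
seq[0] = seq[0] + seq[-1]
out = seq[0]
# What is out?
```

Trace:
`seq = [1, 4, 12, 4, 12]` → seq = [1, 4, 12, 4, 12]
`seq.reverse()` → seq = [12, 4, 12, 4, 1]
`seq[0] = seq[0] + seq[-1]` → seq = [13, 4, 12, 4, 1]
`out = seq[0]` → out = 13
So out = 13

Answer: 13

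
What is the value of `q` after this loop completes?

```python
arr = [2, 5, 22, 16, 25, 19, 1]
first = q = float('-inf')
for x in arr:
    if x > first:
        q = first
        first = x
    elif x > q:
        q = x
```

Second largest (with repeats) in [2, 5, 22, 16, 25, 19, 1]
`q` takes the values: -inf → 2 → 5 → 16 → 22

Answer: 22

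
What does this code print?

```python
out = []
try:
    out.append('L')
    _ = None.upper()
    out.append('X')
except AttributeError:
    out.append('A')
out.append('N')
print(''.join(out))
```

Execution trace: 'L' (try body) → 'A' (except AttributeError) → 'N' (after the try/except). Output: LAN

Answer: LAN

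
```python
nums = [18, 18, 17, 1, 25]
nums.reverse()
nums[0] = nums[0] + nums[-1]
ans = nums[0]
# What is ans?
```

Trace:
`nums = [18, 18, 17, 1, 25]` → nums = [18, 18, 17, 1, 25]
`nums.reverse()` → nums = [25, 1, 17, 18, 18]
`nums[0] = nums[0] + nums[-1]` → nums = [43, 1, 17, 18, 18]
`ans = nums[0]` → ans = 43
So ans = 43

Answer: 43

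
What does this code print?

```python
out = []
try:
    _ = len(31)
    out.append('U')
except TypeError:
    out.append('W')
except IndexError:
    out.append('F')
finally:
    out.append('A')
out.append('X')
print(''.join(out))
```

Execution trace: 'W' (except TypeError) → 'A' (finally) → 'X' (after the try/except). Output: WAX

Answer: WAX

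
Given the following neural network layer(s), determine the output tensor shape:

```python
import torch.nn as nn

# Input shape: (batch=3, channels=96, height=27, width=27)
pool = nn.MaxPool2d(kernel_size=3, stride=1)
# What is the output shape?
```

Input: (3, 96, 27, 27) -> Output: (3, 96, 25, 25)

Answer: (3, 96, 25, 25)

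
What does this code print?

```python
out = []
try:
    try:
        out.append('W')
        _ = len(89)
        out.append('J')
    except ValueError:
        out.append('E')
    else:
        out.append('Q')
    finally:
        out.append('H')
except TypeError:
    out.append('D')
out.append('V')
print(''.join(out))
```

Execution trace: 'W' (inner try body) → 'H' (inner finally) → 'D' (outer except TypeError) → 'V' (after the try/except). Output: WHDV

Answer: WHDV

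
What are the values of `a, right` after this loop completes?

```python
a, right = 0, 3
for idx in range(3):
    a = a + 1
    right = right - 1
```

a goes 0→3, right goes 3→0
`a, right` takes the values: (0, 3) → (1, 3) → (1, 2) → (2, 2) → (2, 1) → (3, 1) → (3, 0)

Answer: 3, 0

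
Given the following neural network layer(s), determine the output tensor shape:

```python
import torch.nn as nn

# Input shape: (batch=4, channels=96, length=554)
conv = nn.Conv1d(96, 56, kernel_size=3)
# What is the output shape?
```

Input: (4, 96, 554) -> Output: (4, 56, 552)

Answer: (4, 56, 552)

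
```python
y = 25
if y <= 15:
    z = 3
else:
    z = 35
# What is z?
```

Trace:
`y = 25` → y = 25
`if y <= 15: ...` → y <= 15 is False, take else branch → z = 35
So z = 35

Answer: 35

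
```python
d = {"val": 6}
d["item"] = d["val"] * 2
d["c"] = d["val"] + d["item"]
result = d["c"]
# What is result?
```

Trace:
`d = {"val": 6}` → d = {'val': 6}
`d["item"] = d["val"] * 2` → d = {'val': 6, 'item': 12}
`d["c"] = d["val"] + d["item"]` → d = {'val': 6, 'item': 12, 'c': 18}
`result = d["c"]` → result = 18
So result = 18

Answer: 18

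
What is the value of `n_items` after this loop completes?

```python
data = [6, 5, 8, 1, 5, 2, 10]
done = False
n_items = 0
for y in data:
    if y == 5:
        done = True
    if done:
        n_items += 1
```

Count elements after first 5 in [6, 5, 8, 1, 5, 2, 10]
`n_items` takes the values: 0 → 1 → 2 → 3 → 4 → 5 → 6

Answer: 6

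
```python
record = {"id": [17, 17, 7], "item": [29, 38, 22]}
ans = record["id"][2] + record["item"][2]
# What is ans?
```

Trace:
`record = {"id": [17, 17, 7], "item": [29, 38, 22]}` → record = {'id': [17, 17, 7], 'item': [29, 38, 22]}
`ans = record["id"][2] + record["item"][2]` → ans = 29
So ans = 29

Answer: 29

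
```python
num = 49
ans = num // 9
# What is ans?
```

Trace:
`num = 49` → num = 49
`ans = num // 9` → ans = 5
So ans = 5

Answer: 5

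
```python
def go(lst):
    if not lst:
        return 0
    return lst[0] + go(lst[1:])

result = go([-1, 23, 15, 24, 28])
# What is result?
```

(-1) + 23 + 15 + 24 + 28 + 0 = 89

Answer: 89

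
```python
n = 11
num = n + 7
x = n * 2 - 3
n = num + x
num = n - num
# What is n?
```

Trace:
`n = 11` → n = 11
`num = n + 7` → num = 18
`x = n * 2 - 3` → x = 19
`n = num + x` → n = 37
`num = n - num` → num = 19
So n = 37

Answer: 37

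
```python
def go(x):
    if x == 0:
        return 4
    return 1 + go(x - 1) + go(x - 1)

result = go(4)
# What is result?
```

go(x) = 1 + 2·go(x-1), go(0)=4. Closed form: (4+1)·2^4 - 1 = 79.

Answer: 79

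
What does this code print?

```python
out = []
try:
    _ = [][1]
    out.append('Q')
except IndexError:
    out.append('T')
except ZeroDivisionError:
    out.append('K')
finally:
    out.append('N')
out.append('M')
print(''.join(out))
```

Execution trace: 'T' (except IndexError) → 'N' (finally) → 'M' (after the try/except). Output: TNM

Answer: TNM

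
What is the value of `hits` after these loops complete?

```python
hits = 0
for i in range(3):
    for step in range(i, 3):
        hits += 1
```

Upper triangle: 3 + 2 + ... + 1
`hits` takes the values: 0 → 1 → 2 → 3 → 4 → 5 → 6

Answer: 6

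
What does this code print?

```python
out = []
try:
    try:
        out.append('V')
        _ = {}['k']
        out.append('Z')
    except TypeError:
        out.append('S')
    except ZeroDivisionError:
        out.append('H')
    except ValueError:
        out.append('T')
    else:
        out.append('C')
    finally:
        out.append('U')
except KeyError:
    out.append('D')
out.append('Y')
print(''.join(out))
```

Execution trace: 'V' (try body) → 'U' (finally) → 'D' (outer except KeyError) → 'Y' (after the try/except). Output: VUDY

Answer: VUDY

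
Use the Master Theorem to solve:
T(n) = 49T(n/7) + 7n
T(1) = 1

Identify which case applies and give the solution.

a=49, b=7, f(n)=7n. log_7(49) = 2. Since c=1 < 2, Case 1 applies: T(n) = Θ(n^log_b(a)) = O(n^2).

Answer: O(n^2) - Case 1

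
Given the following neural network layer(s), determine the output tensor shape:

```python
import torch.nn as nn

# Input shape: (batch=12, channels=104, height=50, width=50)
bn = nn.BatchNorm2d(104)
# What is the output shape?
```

Input: (12, 104, 50, 50) -> Output: (12, 104, 50, 50)

Answer: (12, 104, 50, 50)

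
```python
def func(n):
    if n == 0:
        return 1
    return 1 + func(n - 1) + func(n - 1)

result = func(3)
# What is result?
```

func(n) = 1 + 2·func(n-1), func(0)=1. Closed form: (1+1)·2^3 - 1 = 15.

Answer: 15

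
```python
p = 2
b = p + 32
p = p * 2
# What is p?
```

Trace:
`p = 2` → p = 2
`b = p + 32` → b = 34
`p = p * 2` → p = 4
So p = 4

Answer: 4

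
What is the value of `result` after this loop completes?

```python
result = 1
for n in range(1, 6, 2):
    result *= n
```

Product of 1, 3, 5, ... up to 5
`result` takes the values: 1 → 3 → 15

Answer: 15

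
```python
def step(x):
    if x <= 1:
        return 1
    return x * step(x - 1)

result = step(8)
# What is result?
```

step(8) = 8 * 7 * 6 * 5 * 4 * 3 * 2 * 1 = 40320

Answer: 40320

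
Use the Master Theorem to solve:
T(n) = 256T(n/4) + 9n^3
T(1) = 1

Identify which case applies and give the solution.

a=256, b=4, f(n)=9n^3. log_4(256) = 4. Since c=3 < 4, Case 1 applies: T(n) = Θ(n^log_b(a)) = O(n^4).

Answer: O(n^4) - Case 1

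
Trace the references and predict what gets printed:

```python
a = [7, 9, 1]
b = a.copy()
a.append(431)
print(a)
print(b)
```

Key concept: list.copy() creates independent copy.
Step by step:
`a = [7, 9, 1]` → a = [7, 9, 1]
`b = a.copy()` → b = [7, 9, 1]
`a.append(431)` → a = [7, 9, 1, 431]
`print(a)` → prints [7, 9, 1, 431]
`print(b)` → prints [7, 9, 1]

Answer:
[7, 9, 1, 431]
[7, 9, 1]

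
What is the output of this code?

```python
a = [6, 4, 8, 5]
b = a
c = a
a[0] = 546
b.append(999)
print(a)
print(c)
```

Key concept: multiple aliases.
Step by step:
`a = [6, 4, 8, 5]` → a = [6, 4, 8, 5]
`b = a` → b = [6, 4, 8, 5] (same object as a)
`c = a` → c = [6, 4, 8, 5] (same object as a, b)
`a[0] = 546` → a = [546, 4, 8, 5] (same object as b, c); b = [546, 4, 8, 5] (same object as a, c); c = [546, 4, 8, 5] (same object as a, b)
`b.append(999)` → a = [546, 4, 8, 5, 999] (same object as b, c); b = [546, 4, 8, 5, 999] (same object as a, c); c = [546, 4, 8, 5, 999] (same object as a, b)
`print(a)` → prints [546, 4, 8, 5, 999]
`print(c)` → prints [546, 4, 8, 5, 999]

Answer:
[546, 4, 8, 5, 999]
[546, 4, 8, 5, 999]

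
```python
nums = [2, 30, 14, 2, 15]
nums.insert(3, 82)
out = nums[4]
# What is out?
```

Trace:
`nums = [2, 30, 14, 2, 15]` → nums = [2, 30, 14, 2, 15]
`nums.insert(3, 82)` → nums = [2, 30, 14, 82, 2, 15]
`out = nums[4]` → out = 2
So out = 2

Answer: 2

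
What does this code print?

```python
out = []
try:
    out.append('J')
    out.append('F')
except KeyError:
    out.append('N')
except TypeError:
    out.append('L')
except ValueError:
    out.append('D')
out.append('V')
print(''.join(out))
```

Execution trace: 'J' (try body) → 'F' (try body, no exception) → 'V' (after the try/except). Output: JFV

Answer: JFV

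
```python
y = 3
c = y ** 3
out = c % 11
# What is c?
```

Trace:
`y = 3` → y = 3
`c = y ** 3` → c = 27
`out = c % 11` → out = 5
So c = 27

Answer: 27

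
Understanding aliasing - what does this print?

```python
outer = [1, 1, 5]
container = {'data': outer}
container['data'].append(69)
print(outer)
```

Key concept: dict holds reference to list.
Step by step:
`outer = [1, 1, 5]` → outer = [1, 1, 5]
`container = {'data': outer}` → container = {'data': [1, 1, 5]}
`container['data'].append(69)` → outer = [1, 1, 5, 69]; container = {'data': [1, 1, 5, 69]}
`print(outer)` → prints [1, 1, 5, 69]

Answer: [1, 1, 5, 69]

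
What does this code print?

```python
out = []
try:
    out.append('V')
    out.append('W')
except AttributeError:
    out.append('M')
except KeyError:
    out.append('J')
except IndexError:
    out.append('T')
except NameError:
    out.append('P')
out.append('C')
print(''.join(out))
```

Execution trace: 'V' (try body) → 'W' (try body, no exception) → 'C' (after the try/except). Output: VWC

Answer: VWC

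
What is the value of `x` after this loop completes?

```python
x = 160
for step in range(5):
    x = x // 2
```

Halve 5 times: 160 // 2^5 = 5
`x` takes the values: 160 → 80 → 40 → 20 → 10 → 5

Answer: 5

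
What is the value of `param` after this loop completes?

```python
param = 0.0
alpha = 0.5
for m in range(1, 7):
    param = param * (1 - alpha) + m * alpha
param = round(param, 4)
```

Moving average with lr=0.5
`param` takes the values: 0.0 → 0.5 → 1.25 → 2.125 → 3.0625 → 4.03125 → 5.015625 → 5.0156

Answer: 5.0156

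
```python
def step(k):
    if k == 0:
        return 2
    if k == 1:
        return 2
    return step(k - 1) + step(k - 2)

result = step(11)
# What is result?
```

Build up from base cases: step(0)=2, step(1)=2, step(2)=4, step(3)=6, step(4)=10, step(5)=16, step(6)=26, ..., step(11)=288

Answer: 288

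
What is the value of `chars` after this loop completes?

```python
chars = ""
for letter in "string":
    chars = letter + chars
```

Reverse 'string'
`chars` takes the values: "" → "s" → "ts" → "rts" → "irts" → "nirts" → "gnirts"

Answer: "gnirts"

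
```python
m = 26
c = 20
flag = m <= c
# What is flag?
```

Trace:
`m = 26` → m = 26
`c = 20` → c = 20
`flag = m <= c` → flag = False
So flag = False

Answer: False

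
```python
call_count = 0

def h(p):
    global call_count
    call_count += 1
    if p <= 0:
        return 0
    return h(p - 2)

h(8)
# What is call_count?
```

Linear recursion stepping by 2: 5 calls from p=8 down to ≤0.

Answer: 5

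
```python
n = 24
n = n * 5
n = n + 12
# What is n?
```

Trace:
`n = 24` → n = 24
`n = n * 5` → n = 120
`n = n + 12` → n = 132
So n = 132

Answer: 132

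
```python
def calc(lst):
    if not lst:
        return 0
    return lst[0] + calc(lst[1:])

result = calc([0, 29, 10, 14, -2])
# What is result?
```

0 + 29 + 10 + 14 + (-2) + 0 = 51

Answer: 51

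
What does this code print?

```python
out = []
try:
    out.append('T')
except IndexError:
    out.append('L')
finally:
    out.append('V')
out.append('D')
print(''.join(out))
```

Execution trace: 'T' (try body, no exception) → 'V' (finally) → 'D' (after the try/except). Output: TVD

Answer: TVD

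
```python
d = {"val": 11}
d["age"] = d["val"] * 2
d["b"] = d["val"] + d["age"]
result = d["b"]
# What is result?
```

Trace:
`d = {"val": 11}` → d = {'val': 11}
`d["age"] = d["val"] * 2` → d = {'val': 11, 'age': 22}
`d["b"] = d["val"] + d["age"]` → d = {'val': 11, 'age': 22, 'b': 33}
`result = d["b"]` → result = 33
So result = 33

Answer: 33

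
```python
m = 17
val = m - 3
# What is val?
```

Trace:
`m = 17` → m = 17
`val = m - 3` → val = 14
So val = 14

Answer: 14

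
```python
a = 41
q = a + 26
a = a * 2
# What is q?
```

Trace:
`a = 41` → a = 41
`q = a + 26` → q = 67
`a = a * 2` → a = 82
So q = 67

Answer: 67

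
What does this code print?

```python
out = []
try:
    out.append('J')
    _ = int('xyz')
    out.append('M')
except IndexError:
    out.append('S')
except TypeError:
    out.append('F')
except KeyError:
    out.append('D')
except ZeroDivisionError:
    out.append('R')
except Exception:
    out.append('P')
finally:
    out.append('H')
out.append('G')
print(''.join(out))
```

Execution trace: 'J' (try body) → 'P' (except Exception) → 'H' (finally) → 'G' (after the try/except). Output: JPHG

Answer: JPHG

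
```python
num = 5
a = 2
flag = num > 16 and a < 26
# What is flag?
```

Trace:
`num = 5` → num = 5
`a = 2` → a = 2
`flag = num > 16 and a < 26` → flag = False
So flag = False

Answer: False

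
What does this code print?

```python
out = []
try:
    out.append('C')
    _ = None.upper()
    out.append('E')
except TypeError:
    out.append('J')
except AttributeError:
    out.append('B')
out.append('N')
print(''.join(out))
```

Execution trace: 'C' (try body) → 'B' (except AttributeError) → 'N' (after the try/except). Output: CBN

Answer: CBN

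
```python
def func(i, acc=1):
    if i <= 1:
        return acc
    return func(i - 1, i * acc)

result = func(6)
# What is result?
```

Accumulator trace (n, acc): (6, 1) -> (5, 6) -> (4, 30) -> (3, 120) -> (2, 360) -> (1, 720) -> return 720

Answer: 720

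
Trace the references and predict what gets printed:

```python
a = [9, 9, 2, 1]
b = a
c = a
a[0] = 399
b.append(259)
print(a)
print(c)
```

Key concept: multiple aliases.
Step by step:
`a = [9, 9, 2, 1]` → a = [9, 9, 2, 1]
`b = a` → b = [9, 9, 2, 1] (same object as a)
`c = a` → c = [9, 9, 2, 1] (same object as a, b)
`a[0] = 399` → a = [399, 9, 2, 1] (same object as b, c); b = [399, 9, 2, 1] (same object as a, c); c = [399, 9, 2, 1] (same object as a, b)
`b.append(259)` → a = [399, 9, 2, 1, 259] (same object as b, c); b = [399, 9, 2, 1, 259] (same object as a, c); c = [399, 9, 2, 1, 259] (same object as a, b)
`print(a)` → prints [399, 9, 2, 1, 259]
`print(c)` → prints [399, 9, 2, 1, 259]

Answer:
[399, 9, 2, 1, 259]
[399, 9, 2, 1, 259]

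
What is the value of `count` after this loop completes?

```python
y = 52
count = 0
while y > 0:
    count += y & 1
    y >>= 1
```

Count set bits in 52 (binary: 0b110100)
`count` takes the values: 0 → 1 → 2 → 3

Answer: 3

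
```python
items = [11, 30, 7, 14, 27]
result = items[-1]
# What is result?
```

Trace:
`items = [11, 30, 7, 14, 27]` → items = [11, 30, 7, 14, 27]
`result = items[-1]` → result = 27
So result = 27

Answer: 27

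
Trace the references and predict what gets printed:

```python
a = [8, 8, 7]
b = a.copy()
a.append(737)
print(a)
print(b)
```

Key concept: list.copy() creates independent copy.
Step by step:
`a = [8, 8, 7]` → a = [8, 8, 7]
`b = a.copy()` → b = [8, 8, 7]
`a.append(737)` → a = [8, 8, 7, 737]
`print(a)` → prints [8, 8, 7, 737]
`print(b)` → prints [8, 8, 7]

Answer:
[8, 8, 7, 737]
[8, 8, 7]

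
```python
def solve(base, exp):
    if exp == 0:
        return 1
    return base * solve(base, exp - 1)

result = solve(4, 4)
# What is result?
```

solve(4, 4) = 4 * 4 * 4 * 4 = 256

Answer: 256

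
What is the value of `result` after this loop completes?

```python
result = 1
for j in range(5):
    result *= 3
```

3^5 = 243
`result` takes the values: 1 → 3 → 9 → 27 → 81 → 243

Answer: 243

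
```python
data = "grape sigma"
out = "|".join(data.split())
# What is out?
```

Trace:
`data = "grape sigma"` → data = 'grape sigma'
`out = "|".join(data.split())` → out = 'grape|sigma'
So out = 'grape|sigma'

Answer: 'grape|sigma'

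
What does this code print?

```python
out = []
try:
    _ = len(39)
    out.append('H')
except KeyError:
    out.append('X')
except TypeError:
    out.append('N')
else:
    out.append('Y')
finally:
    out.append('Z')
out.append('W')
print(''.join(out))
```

Execution trace: 'N' (except TypeError) → 'Z' (finally) → 'W' (after the try/except). Output: NZW

Answer: NZW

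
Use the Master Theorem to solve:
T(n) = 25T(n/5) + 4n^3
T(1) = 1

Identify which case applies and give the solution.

a=25, b=5, f(n)=4n^3. log_5(25) = 2. Since c=3 > 2 and the regularity condition holds (25(n/5)^3 = (25/5^3)n^3 with 25/5^3 < 1), Case 3 applies: T(n) = Θ(f(n)) = O(n^3).

Answer: O(n^3) - Case 3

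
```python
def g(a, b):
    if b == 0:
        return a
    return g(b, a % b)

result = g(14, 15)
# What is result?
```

g(14, 15) -> g(15, 14) -> g(14, 1) -> g(1, 0) -> 1

Answer: 1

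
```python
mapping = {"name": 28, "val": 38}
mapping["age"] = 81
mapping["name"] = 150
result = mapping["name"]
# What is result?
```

Trace:
`mapping = {"name": 28, "val": 38}` → mapping = {'name': 28, 'val': 38}
`mapping["age"] = 81` → mapping = {'name': 28, 'val': 38, 'age': 81}
`mapping["name"] = 150` → mapping = {'name': 150, 'val': 38, 'age': 81}
`result = mapping["name"]` → result = 150
So result = 150

Answer: 150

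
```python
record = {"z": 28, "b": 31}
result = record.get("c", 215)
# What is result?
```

Trace:
`record = {"z": 28, "b": 31}` → record = {'z': 28, 'b': 31}
`result = record.get("c", 215)` → result = 215
So result = 215

Answer: 215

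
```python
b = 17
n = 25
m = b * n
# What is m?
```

Trace:
`b = 17` → b = 17
`n = 25` → n = 25
`m = b * n` → m = 425
So m = 425

Answer: 425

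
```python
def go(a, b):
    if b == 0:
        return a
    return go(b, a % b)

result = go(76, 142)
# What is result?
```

go(76, 142) -> go(142, 76) -> go(76, 66) -> go(66, 10) -> go(10, 6) -> go(6, 4) -> go(4, 2) -> go(2, 0) -> 2

Answer: 2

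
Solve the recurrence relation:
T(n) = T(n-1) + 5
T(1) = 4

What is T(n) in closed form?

Unrolling: T(n) = T(1) + 5·(n-1) = 4 + 5(n-1) = 5n - 1.

Answer: T(n) = 5n - 1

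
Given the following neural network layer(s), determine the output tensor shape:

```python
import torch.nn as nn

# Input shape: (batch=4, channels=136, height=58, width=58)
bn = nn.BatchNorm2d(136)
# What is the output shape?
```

Input: (4, 136, 58, 58) -> Output: (4, 136, 58, 58)

Answer: (4, 136, 58, 58)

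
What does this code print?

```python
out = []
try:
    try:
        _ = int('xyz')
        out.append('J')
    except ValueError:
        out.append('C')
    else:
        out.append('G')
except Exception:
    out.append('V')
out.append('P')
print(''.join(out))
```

Execution trace: 'C' (inner except ValueError) → 'P' (after the try/except). Output: CP

Answer: CP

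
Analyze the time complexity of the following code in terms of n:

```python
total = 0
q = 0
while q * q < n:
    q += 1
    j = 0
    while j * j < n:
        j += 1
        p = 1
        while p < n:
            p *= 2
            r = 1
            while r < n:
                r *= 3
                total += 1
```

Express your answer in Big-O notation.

Each loop level contributes: √n × √n × log n × log n. Multiplying the contributions gives O(n log² n).

Answer: O(n log² n)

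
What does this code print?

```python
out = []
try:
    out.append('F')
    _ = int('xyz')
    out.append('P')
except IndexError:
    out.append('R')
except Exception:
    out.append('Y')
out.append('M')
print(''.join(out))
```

Execution trace: 'F' (try body) → 'Y' (except Exception) → 'M' (after the try/except). Output: FYM

Answer: FYM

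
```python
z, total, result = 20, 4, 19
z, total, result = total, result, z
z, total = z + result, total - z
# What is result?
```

Trace:
`z, total, result = 20, 4, 19` → z = 20; total = 4; result = 19
`z, total, result = total, result, z` → z = 4; total = 19; result = 20
`z, total = z + result, total - z` → z = 24; total = 15
So result = 20

Answer: 20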